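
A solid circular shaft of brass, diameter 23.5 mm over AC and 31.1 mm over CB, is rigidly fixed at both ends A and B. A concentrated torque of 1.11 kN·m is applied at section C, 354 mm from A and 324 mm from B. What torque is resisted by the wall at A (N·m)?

Compatibility: T_A·a/J_AC = T_B·b/J_CB with T_A + T_B = T₀.
J_AC = 2.99×10^-8 m⁴, J_CB = 9.18×10^-8 m⁴, so T_A = T₀·(J_AC/a)/((J_AC/a)+(J_CB/b)) = 255.1 N·m, T_B = 854.9 N·m.

255 N·m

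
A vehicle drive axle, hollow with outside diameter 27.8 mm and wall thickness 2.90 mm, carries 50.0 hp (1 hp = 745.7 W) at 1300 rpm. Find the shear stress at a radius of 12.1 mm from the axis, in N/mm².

93.0 N/mm²

ω = 2π·1300/60 = 136.1 rad/s, so T = P/ω = 50.0×745.7 / 136.1 = 273.9 N·m.
J = π(d_o⁴ − d_i⁴)/32 = π(0.0278⁴ − 0.0220⁴)/32 = 3.564×10^-8 m⁴.
Shear stress varies linearly with radius: τ = T·r/J = 273.9 × 0.0121 / 3.564×10^-8 = 9.298×10^7 Pa.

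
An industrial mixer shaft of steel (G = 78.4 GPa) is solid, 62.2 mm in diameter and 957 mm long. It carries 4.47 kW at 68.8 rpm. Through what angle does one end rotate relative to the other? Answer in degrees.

ω = 2π·68.8/60 = 7.205 rad/s, so T = P/ω = 4.47×10³ / 7.205 = 620.4 N·m.
J = πd⁴/32 = π(0.0622)⁴/32 = 1.469×10^-6 m⁴.
θ = T·L/(G·J) = 620.4 × 0.957 / (78.4×10⁹ × 1.469×10^-6) = 5.154×10^-3 rad.

0.295°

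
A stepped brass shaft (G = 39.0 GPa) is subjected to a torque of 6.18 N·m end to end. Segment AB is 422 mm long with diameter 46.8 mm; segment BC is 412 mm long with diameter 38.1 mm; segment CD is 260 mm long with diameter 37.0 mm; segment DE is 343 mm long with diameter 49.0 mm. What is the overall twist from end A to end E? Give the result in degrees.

0.0445°

J_AB = π(0.0468)⁴/32 = 4.71×10^-7 m⁴; J_BC = π(0.0381)⁴/32 = 2.07×10^-7 m⁴; J_CD = π(0.0370)⁴/32 = 1.84×10^-7 m⁴; J_DE = π(0.0490)⁴/32 = 5.66×10^-7 m⁴.
θ = (T/G)·Σ L_i/J_i = (6.180/39.0×10⁹)·(0.422/4.71×10^-7 + 0.412/2.07×10^-7 + 0.260/1.84×10^-7 + 0.343/5.66×10^-7) = 7.775×10^-4 rad.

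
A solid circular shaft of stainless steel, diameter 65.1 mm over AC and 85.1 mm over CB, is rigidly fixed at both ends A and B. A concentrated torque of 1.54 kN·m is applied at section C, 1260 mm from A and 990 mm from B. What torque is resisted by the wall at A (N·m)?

Compatibility: T_A·a/J_AC = T_B·b/J_CB with T_A + T_B = T₀.
J_AC = 1.76×10^-6 m⁴, J_CB = 5.15×10^-6 m⁴, so T_A = T₀·(J_AC/a)/((J_AC/a)+(J_CB/b)) = 326.5 N·m, T_B = 1213 N·m.

327 N·m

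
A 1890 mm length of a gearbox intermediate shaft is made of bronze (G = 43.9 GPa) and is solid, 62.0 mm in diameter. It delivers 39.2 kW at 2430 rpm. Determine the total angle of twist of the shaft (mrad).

ω = 2π·2430/60 = 254.5 rad/s, so T = P/ω = 39.2×10³ / 254.5 = 154.0 N·m.
J = πd⁴/32 = π(0.0620)⁴/32 = 1.451×10^-6 m⁴.
θ = T·L/(G·J) = 154.0 × 1.89 / (43.9×10⁹ × 1.451×10^-6) = 4.572×10^-3 rad.

4.57 mrad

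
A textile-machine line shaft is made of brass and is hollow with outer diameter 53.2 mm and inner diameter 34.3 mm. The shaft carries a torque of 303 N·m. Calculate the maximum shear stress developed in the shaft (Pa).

1.24e7 Pa

J = π(d_o⁴ − d_i⁴)/32 = π(0.0532⁴ − 0.0343⁴)/32 = 6.505×10^-7 m⁴.
τ_max = T·r/J = 303.0 × 0.0266 / 6.505×10^-7 = 1.239×10^7 Pa.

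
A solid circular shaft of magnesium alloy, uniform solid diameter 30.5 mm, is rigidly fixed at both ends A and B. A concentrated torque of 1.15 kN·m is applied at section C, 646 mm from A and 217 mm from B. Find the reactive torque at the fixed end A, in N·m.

With uniform GJ and both ends fixed, compatibility θ_AC = θ_CB gives T_A·a = T_B·b, together with T_A + T_B = T₀.
T_A = T₀·b/(a+b) = 1150·217/863.0 = 289.2 N·m; T_B = 860.8 N·m.

289 N·m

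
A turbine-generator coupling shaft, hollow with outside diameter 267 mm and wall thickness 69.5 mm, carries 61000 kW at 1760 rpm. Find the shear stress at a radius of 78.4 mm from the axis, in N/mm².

ω = 2π·1760/60 = 184.3 rad/s, so T = P/ω = 61000×10³ / 184.3 = 331000 N·m.
J = π(d_o⁴ − d_i⁴)/32 = π(0.267⁴ − 0.128⁴)/32 = 4.726×10^-4 m⁴.
Shear stress varies linearly with radius: τ = T·r/J = 331000 × 0.0784 / 4.726×10^-4 = 5.491×10^7 Pa.

54.9 N/mm²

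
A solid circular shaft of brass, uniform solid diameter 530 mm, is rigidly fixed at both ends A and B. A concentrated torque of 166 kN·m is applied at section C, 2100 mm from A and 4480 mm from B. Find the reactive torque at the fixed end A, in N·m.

With uniform GJ and both ends fixed, compatibility θ_AC = θ_CB gives T_A·a = T_B·b, together with T_A + T_B = T₀.
T_A = T₀·b/(a+b) = 166000·4480/6580 = 113000 N·m; T_B = 52980 N·m.

113000 N·m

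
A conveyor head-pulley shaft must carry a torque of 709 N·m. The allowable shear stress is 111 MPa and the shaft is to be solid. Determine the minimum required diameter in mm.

For a solid shaft τ_max = 16T/(πd³), so d = (16T/(π τ_allow))^(1/3) = (16·709.0/(π·1.11×10^8))^(1/3) = 0.03192 m.

31.9 mm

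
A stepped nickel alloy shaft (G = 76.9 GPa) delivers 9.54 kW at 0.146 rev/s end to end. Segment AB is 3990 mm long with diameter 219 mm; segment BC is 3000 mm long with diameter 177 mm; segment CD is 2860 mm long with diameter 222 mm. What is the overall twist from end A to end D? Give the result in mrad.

ω = 2π·0.146 = 0.9173 rad/s, so T = P/ω = 9.54×10³ / 0.9173 = 10400 N·m.
J_AB = π(0.219)⁴/32 = 2.26×10^-4 m⁴; J_BC = π(0.177)⁴/32 = 9.64×10^-5 m⁴; J_CD = π(0.222)⁴/32 = 2.38×10^-4 m⁴.
θ = (T/G)·Σ L_i/J_i = (10400/76.9×10⁹)·(3.99/2.26×10^-4 + 3.00/9.64×10^-5 + 2.86/2.38×10^-4) = 8.222×10^-3 rad.

8.22 mrad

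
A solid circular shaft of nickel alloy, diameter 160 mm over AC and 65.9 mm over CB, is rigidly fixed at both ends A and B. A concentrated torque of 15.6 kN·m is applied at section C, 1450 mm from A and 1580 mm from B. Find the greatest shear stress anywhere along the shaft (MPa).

Compatibility: T_A·a/J_AC = T_B·b/J_CB with T_A + T_B = T₀.
J_AC = 6.43×10^-5 m⁴, J_CB = 1.85×10^-6 m⁴, so T_A = T₀·(J_AC/a)/((J_AC/a)+(J_CB/b)) = 15200 N·m, T_B = 401.4 N·m.
τ in each portion: τ_AC = 1.89×10^7 Pa, τ_CB = 7.14×10^6 Pa; maximum is in AC.
τ_max = T_AC·r/J = 15200·0.0800/6.43×10^-5 = 1.890×10^7 Pa.

18.9 MPa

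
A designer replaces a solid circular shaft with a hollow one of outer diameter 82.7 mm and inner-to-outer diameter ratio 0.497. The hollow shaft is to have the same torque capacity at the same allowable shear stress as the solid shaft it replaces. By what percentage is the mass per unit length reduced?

21.5 %

Equal τ_max and T ⇒ the solid shaft needs d_s³ = d_o³(1−k⁴), so d_s = 82.7·(1−0.497⁴)^(1/3) = 80.98 mm.
Area ratio A_h/A_s = d_o²(1−k²)/d_s² = (1−k²)/(1−k⁴)^(2/3) = 0.7853.
Mass saving = 1 − 0.7853 = 21.5 %.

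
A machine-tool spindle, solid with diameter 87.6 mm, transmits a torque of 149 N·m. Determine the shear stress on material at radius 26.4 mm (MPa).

0.680 MPa

J = πd⁴/32 = π(0.0876)⁴/32 = 5.781×10^-6 m⁴.
Shear stress varies linearly with radius: τ = T·r/J = 149.0 × 0.0264 / 5.781×10^-6 = 6.804×10^5 Pa.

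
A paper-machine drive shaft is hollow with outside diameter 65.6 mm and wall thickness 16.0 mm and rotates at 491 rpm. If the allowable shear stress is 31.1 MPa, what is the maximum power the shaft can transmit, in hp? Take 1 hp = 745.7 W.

111 hp

J = π(d_o⁴ − d_i⁴)/32 = π(0.0656⁴ − 0.0336⁴)/32 = 1.693×10^-6 m⁴.
T_max = τ_allow·J/r = 3.11×10^7 × 1.693×10^-6 / 0.0328 = 1605 N·m.
ω = 2π·491/60 = 51.42 rad/s, so P_max = T_max·ω = 8.254×10^4 W.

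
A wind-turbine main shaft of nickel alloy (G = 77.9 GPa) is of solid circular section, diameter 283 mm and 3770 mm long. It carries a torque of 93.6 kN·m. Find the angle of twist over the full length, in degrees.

0.412°

J = πd⁴/32 = π(0.283)⁴/32 = 6.297×10^-4 m⁴.
θ = T·L/(G·J) = 93600 × 3.77 / (77.9×10⁹ × 6.297×10^-4) = 7.193×10^-3 rad.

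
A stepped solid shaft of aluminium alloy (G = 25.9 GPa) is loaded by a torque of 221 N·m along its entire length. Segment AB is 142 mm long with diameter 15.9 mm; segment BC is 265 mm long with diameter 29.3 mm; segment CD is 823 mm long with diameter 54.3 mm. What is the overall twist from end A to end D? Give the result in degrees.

J_AB = π(0.0159)⁴/32 = 6.27×10^-9 m⁴; J_BC = π(0.0293)⁴/32 = 7.24×10^-8 m⁴; J_CD = π(0.0543)⁴/32 = 8.53×10^-7 m⁴.
θ = (T/G)·Σ L_i/J_i = (221.0/25.9×10⁹)·(0.142/6.27×10^-9 + 0.265/7.24×10^-8 + 0.823/8.53×10^-7) = 0.2326 rad.

13.3°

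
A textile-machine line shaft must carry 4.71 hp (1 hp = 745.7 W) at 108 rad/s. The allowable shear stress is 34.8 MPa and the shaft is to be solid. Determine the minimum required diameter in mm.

16.8 mm

ω = 108 rad/s, so T = P/ω = 4.71×745.7 / 108.0 = 32.52 N·m.
For a solid shaft τ_max = 16T/(πd³), so d = (16T/(π τ_allow))^(1/3) = (16·32.52/(π·3.48×10^7))^(1/3) = 0.01682 m.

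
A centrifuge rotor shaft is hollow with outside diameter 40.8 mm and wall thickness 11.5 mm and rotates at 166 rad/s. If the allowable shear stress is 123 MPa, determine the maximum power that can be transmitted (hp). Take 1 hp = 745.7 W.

352 hp

J = π(d_o⁴ − d_i⁴)/32 = π(0.0408⁴ − 0.0178⁴)/32 = 2.622×10^-7 m⁴.
T_max = τ_allow·J/r = 1.23×10^8 × 2.622×10^-7 / 0.0204 = 1581 N·m.
ω = 166 rad/s, so P_max = T_max·ω = 2.624×10^5 W.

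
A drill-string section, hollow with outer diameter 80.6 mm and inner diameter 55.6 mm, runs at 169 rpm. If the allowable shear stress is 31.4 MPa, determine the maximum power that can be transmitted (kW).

44.2 kW

J = π(d_o⁴ − d_i⁴)/32 = π(0.0806⁴ − 0.0556⁴)/32 = 3.205×10^-6 m⁴.
T_max = τ_allow·J/r = 3.14×10^7 × 3.205×10^-6 / 0.0403 = 2497 N·m.
ω = 2π·169/60 = 17.70 rad/s, so P_max = T_max·ω = 4.419×10^4 W.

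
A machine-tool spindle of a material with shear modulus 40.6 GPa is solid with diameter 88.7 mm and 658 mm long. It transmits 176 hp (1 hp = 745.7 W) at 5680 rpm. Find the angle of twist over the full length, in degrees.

ω = 2π·5680/60 = 594.8 rad/s, so T = P/ω = 176×745.7 / 594.8 = 220.6 N·m.
J = πd⁴/32 = π(0.0887)⁴/32 = 6.077×10^-6 m⁴.
θ = T·L/(G·J) = 220.6 × 0.658 / (40.6×10⁹ × 6.077×10^-6) = 5.884×10^-4 rad.

0.0337°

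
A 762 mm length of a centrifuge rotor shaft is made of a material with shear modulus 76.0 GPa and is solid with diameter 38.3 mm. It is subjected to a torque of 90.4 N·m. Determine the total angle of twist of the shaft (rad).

J = πd⁴/32 = π(0.0383)⁴/32 = 2.112×10^-7 m⁴.
θ = T·L/(G·J) = 90.40 × 0.762 / (76.0×10⁹ × 2.112×10^-7) = 4.291×10^-3 rad.

0.00429 rad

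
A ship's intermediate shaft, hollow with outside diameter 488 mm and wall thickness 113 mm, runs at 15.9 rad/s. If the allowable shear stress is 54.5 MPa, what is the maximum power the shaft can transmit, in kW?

18100 kW

J = π(d_o⁴ − d_i⁴)/32 = π(0.488⁴ − 0.262⁴)/32 = 5.105×10^-3 m⁴.
T_max = τ_allow·J/r = 5.45×10^7 × 5.105×10^-3 / 0.244 = 1.140e6 N·m.
ω = 15.9 rad/s, so P_max = T_max·ω = 1.813×10^7 W.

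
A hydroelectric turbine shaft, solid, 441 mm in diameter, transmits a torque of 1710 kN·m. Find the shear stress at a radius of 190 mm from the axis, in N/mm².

J = πd⁴/32 = π(0.441)⁴/32 = 3.713×10^-3 m⁴.
Shear stress varies linearly with radius: τ = T·r/J = 1.710e6 × 0.190 / 3.713×10^-3 = 8.750×10^7 Pa.

87.5 N/mm²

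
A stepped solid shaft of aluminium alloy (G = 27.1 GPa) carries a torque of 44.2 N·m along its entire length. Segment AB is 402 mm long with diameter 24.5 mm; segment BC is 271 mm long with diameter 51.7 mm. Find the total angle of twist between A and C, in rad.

J_AB = π(0.0245)⁴/32 = 3.54×10^-8 m⁴; J_BC = π(0.0517)⁴/32 = 7.01×10^-7 m⁴.
θ = (T/G)·Σ L_i/J_i = (44.20/27.1×10⁹)·(0.402/3.54×10^-8 + 0.271/7.01×10^-7) = 0.01917 rad.

0.0192 rad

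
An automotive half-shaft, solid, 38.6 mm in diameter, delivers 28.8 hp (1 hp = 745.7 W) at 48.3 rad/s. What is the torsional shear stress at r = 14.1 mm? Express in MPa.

ω = 48.3 rad/s, so T = P/ω = 28.8×745.7 / 48.30 = 444.6 N·m.
J = πd⁴/32 = π(0.0386)⁴/32 = 2.179×10^-7 m⁴.
Shear stress varies linearly with radius: τ = T·r/J = 444.6 × 0.0141 / 2.179×10^-7 = 2.877×10^7 Pa.

28.8 MPa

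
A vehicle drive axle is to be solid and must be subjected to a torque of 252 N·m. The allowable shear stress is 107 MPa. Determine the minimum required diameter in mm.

For a solid shaft τ_max = 16T/(πd³), so d = (16T/(π τ_allow))^(1/3) = (16·252.0/(π·1.07×10^8))^(1/3) = 0.02289 m.

22.9 mm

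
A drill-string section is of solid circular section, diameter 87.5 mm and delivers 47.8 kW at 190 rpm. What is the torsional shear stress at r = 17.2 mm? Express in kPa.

7180 kPa

ω = 2π·190/60 = 19.90 rad/s, so T = P/ω = 47.8×10³ / 19.90 = 2402 N·m.
J = πd⁴/32 = π(0.0875)⁴/32 = 5.755×10^-6 m⁴.
Shear stress varies linearly with radius: τ = T·r/J = 2402 × 0.0172 / 5.755×10^-6 = 7.180×10^6 Pa.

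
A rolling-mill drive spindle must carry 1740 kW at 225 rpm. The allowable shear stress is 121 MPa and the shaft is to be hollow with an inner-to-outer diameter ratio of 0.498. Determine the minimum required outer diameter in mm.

ω = 2π·225/60 = 23.56 rad/s, so T = P/ω = 1740×10³ / 23.56 = 73850 N·m.
For a hollow shaft with d_i/d_o = 0.498: τ_max = 16T/(π d_o³ (1−k⁴)), so d_o = [16T/(π τ_allow (1−k⁴))]^(1/3) = [16·73850/(π·1.21×10^8·0.9385)]^(1/3) = 0.1491 m.

149 mm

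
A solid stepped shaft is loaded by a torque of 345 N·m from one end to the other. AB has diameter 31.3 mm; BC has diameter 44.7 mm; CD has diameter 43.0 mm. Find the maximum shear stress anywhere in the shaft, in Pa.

5.73e7 Pa

Under the same torque, τ_max = 16T/(πd³) is largest where d is smallest — segment AB (d = 31.3 mm).
τ_max = 16·345.0/(π·(0.0313)³) = 5.730×10^7 Pa.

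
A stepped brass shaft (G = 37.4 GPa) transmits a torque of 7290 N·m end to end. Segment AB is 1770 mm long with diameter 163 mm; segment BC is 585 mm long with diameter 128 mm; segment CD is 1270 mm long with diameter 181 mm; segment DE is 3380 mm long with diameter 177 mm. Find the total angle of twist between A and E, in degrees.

J_AB = π(0.163)⁴/32 = 6.93×10^-5 m⁴; J_BC = π(0.128)⁴/32 = 2.64×10^-5 m⁴; J_CD = π(0.181)⁴/32 = 1.05×10^-4 m⁴; J_DE = π(0.177)⁴/32 = 9.64×10^-5 m⁴.
θ = (T/G)·Σ L_i/J_i = (7290/37.4×10⁹)·(1.77/6.93×10^-5 + 0.585/2.64×10^-5 + 1.27/1.05×10^-4 + 3.38/9.64×10^-5) = 0.01849 rad.

1.06°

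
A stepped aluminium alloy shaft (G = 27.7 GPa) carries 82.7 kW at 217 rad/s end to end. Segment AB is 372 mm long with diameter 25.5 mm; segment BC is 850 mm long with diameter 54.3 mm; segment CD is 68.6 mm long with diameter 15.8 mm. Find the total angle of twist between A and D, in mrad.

ω = 217 rad/s, so T = P/ω = 82.7×10³ / 217.0 = 381.1 N·m.
J_AB = π(0.0255)⁴/32 = 4.15×10^-8 m⁴; J_BC = π(0.0543)⁴/32 = 8.53×10^-7 m⁴; J_CD = π(0.0158)⁴/32 = 6.12×10^-9 m⁴.
θ = (T/G)·Σ L_i/J_i = (381.1/27.7×10⁹)·(0.372/4.15×10^-8 + 0.850/8.53×10^-7 + 0.0686/6.12×10^-9) = 0.2913 rad.

291 mrad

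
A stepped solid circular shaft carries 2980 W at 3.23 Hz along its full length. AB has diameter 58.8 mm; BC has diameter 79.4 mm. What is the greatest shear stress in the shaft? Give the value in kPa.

3680 kPa

ω = 2π·3.23 = 20.29 rad/s, so T = P/ω = 2980 / 20.29 = 146.8 N·m.
Under the same torque, τ_max = 16T/(πd³) is largest where d is smallest — segment AB (d = 58.8 mm).
τ_max = 16·146.8/(π·(0.0588)³) = 3.679×10^6 Pa.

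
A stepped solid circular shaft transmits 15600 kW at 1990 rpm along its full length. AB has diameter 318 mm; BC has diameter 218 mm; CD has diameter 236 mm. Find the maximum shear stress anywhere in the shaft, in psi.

5340 psi

ω = 2π·1990/60 = 208.4 rad/s, so T = P/ω = 15600×10³ / 208.4 = 74860 N·m.
Under the same torque, τ_max = 16T/(πd³) is largest where d is smallest — segment BC (d = 218 mm).
τ_max = 16·74860/(π·(0.218)³) = 3.680×10^7 Pa.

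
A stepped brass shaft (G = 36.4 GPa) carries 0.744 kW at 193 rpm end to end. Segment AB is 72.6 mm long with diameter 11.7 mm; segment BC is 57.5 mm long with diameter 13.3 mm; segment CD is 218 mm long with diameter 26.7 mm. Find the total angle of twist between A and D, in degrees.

ω = 2π·193/60 = 20.21 rad/s, so T = P/ω = 0.744×10³ / 20.21 = 36.81 N·m.
J_AB = π(0.0117)⁴/32 = 1.84×10^-9 m⁴; J_BC = π(0.0133)⁴/32 = 3.07×10^-9 m⁴; J_CD = π(0.0267)⁴/32 = 4.99×10^-8 m⁴.
θ = (T/G)·Σ L_i/J_i = (36.81/36.4×10⁹)·(0.0726/1.84×10^-9 + 0.0575/3.07×10^-9 + 0.218/4.99×10^-8) = 0.06326 rad.

3.62°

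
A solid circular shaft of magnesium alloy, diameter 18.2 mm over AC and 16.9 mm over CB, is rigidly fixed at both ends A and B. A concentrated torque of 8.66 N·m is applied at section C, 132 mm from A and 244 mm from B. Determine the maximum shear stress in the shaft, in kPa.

5220 kPa

Compatibility: T_A·a/J_AC = T_B·b/J_CB with T_A + T_B = T₀.
J_AC = 1.08×10^-8 m⁴, J_CB = 8.01×10^-9 m⁴, so T_A = T₀·(J_AC/a)/((J_AC/a)+(J_CB/b)) = 6.176 N·m, T_B = 2.484 N·m.
τ in each portion: τ_AC = 5.22×10^6 Pa, τ_CB = 2.62×10^6 Pa; maximum is in AC.
τ_max = T_AC·r/J = 6.176·0.00910/1.08×10^-8 = 5.218×10^6 Pa.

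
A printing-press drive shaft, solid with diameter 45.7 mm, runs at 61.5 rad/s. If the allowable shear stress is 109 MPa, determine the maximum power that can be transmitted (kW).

J = πd⁴/32 = π(0.0457)⁴/32 = 4.282×10^-7 m⁴.
T_max = τ_allow·J/r = 1.09×10^8 × 4.282×10^-7 / 0.0229 = 2043 N·m.
ω = 61.5 rad/s, so P_max = T_max·ω = 1.256×10^5 W.

126 kW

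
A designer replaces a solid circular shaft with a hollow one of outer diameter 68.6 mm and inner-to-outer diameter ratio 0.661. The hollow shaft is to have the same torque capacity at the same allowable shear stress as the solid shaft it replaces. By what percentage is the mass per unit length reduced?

Equal τ_max and T ⇒ the solid shaft needs d_s³ = d_o³(1−k⁴), so d_s = 68.6·(1−0.661⁴)^(1/3) = 63.92 mm.
Area ratio A_h/A_s = d_o²(1−k²)/d_s² = (1−k²)/(1−k⁴)^(2/3) = 0.6485.
Mass saving = 1 − 0.6485 = 35.2 %.

35.2 %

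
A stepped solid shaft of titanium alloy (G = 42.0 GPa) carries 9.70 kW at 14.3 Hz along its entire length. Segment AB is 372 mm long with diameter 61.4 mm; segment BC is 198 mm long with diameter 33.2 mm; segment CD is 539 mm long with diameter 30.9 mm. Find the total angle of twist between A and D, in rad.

0.0204 rad

ω = 2π·14.3 = 89.85 rad/s, so T = P/ω = 9.70×10³ / 89.85 = 108.0 N·m.
J_AB = π(0.0614)⁴/32 = 1.40×10^-6 m⁴; J_BC = π(0.0332)⁴/32 = 1.19×10^-7 m⁴; J_CD = π(0.0309)⁴/32 = 8.95×10^-8 m⁴.
θ = (T/G)·Σ L_i/J_i = (108.0/42.0×10⁹)·(0.372/1.40×10^-6 + 0.198/1.19×10^-7 + 0.539/8.95×10^-8) = 0.02043 rad.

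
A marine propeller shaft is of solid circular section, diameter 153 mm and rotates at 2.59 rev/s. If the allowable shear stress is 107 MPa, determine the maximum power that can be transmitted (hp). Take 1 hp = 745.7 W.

1640 hp

J = πd⁴/32 = π(0.153)⁴/32 = 5.380×10^-5 m⁴.
T_max = τ_allow·J/r = 1.07×10^8 × 5.380×10^-5 / 0.0765 = 75250 N·m.
ω = 2π·2.59 = 16.27 rad/s, so P_max = T_max·ω = 1.225×10^6 W.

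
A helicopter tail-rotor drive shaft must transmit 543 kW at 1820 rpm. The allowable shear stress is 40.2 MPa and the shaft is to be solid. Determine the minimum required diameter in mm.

71.2 mm

ω = 2π·1820/60 = 190.6 rad/s, so T = P/ω = 543×10³ / 190.6 = 2849 N·m.
For a solid shaft τ_max = 16T/(πd³), so d = (16T/(π τ_allow))^(1/3) = (16·2849/(π·4.02×10^7))^(1/3) = 0.07120 m.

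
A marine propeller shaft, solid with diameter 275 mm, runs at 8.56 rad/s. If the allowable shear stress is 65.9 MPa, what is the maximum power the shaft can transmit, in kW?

J = πd⁴/32 = π(0.275)⁴/32 = 5.615×10^-4 m⁴.
T_max = τ_allow·J/r = 6.59×10^7 × 5.615×10^-4 / 0.138 = 269100 N·m.
ω = 8.56 rad/s, so P_max = T_max·ω = 2.303×10^6 W.

2300 kW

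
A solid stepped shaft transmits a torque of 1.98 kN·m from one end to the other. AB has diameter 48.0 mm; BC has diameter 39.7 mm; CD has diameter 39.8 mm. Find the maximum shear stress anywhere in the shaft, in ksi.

23.4 ksi

Under the same torque, τ_max = 16T/(πd³) is largest where d is smallest — segment BC (d = 39.7 mm).
τ_max = 16·1980/(π·(0.0397)³) = 1.612×10^8 Pa.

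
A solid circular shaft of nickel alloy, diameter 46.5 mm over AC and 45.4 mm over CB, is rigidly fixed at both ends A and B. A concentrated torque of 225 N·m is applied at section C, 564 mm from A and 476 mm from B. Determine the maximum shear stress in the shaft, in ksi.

Compatibility: T_A·a/J_AC = T_B·b/J_CB with T_A + T_B = T₀.
J_AC = 4.59×10^-7 m⁴, J_CB = 4.17×10^-7 m⁴, so T_A = T₀·(J_AC/a)/((J_AC/a)+(J_CB/b)) = 108.3 N·m, T_B = 116.7 N·m.
τ in each portion: τ_AC = 5.49×10^6 Pa, τ_CB = 6.35×10^6 Pa; maximum is in CB.
τ_max = T_CB·r/J = 116.7·0.0227/4.17×10^-7 = 6.349×10^6 Pa.

0.921 ksi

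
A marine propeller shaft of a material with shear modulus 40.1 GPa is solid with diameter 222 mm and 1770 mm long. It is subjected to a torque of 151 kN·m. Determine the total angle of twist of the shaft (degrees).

J = πd⁴/32 = π(0.222)⁴/32 = 2.385×10^-4 m⁴.
θ = T·L/(G·J) = 151000 × 1.77 / (40.1×10⁹ × 2.385×10^-4) = 0.02795 rad.

1.60°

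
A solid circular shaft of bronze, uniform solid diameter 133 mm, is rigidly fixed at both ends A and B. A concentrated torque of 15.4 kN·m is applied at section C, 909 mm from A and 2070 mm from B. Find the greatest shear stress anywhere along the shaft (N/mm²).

23.2 N/mm²

With uniform GJ and both ends fixed, compatibility θ_AC = θ_CB gives T_A·a = T_B·b, together with T_A + T_B = T₀.
T_A = T₀·b/(a+b) = 15400·2070/2979 = 10700 N·m; T_B = 4699 N·m.
τ in each portion: τ_AC = 2.32×10^7 Pa, τ_CB = 1.02×10^7 Pa; maximum is in AC.
τ_max = T_AC·r/J = 10700·0.0665/3.07×10^-5 = 2.317×10^7 Pa.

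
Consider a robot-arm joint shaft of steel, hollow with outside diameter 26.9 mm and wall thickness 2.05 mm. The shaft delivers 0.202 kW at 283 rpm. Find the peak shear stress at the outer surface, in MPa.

3.69 MPa

ω = 2π·283/60 = 29.64 rad/s, so T = P/ω = 0.202×10³ / 29.64 = 6.816 N·m.
J = π(d_o⁴ − d_i⁴)/32 = π(0.0269⁴ − 0.0228⁴)/32 = 2.488×10^-8 m⁴.
τ_max = T·r/J = 6.816 × 0.0135 / 2.488×10^-8 = 3.685×10^6 Pa.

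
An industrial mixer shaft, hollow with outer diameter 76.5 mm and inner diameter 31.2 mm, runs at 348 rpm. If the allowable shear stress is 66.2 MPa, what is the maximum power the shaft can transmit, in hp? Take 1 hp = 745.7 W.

277 hp

J = π(d_o⁴ − d_i⁴)/32 = π(0.0765⁴ − 0.0312⁴)/32 = 3.269×10^-6 m⁴.
T_max = τ_allow·J/r = 6.62×10^7 × 3.269×10^-6 / 0.0382 = 5658 N·m.
ω = 2π·348/60 = 36.44 rad/s, so P_max = T_max·ω = 2.062×10^5 W.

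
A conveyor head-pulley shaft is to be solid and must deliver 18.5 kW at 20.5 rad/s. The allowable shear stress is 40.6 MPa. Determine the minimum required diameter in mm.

ω = 20.5 rad/s, so T = P/ω = 18.5×10³ / 20.50 = 902.4 N·m.
For a solid shaft τ_max = 16T/(πd³), so d = (16T/(π τ_allow))^(1/3) = (16·902.4/(π·4.06×10^7))^(1/3) = 0.04837 m.

48.4 mm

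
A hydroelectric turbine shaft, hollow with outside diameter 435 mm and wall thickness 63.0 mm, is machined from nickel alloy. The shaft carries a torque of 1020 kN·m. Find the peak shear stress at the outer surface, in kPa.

J = π(d_o⁴ − d_i⁴)/32 = π(0.435⁴ − 0.309⁴)/32 = 2.620×10^-3 m⁴.
τ_max = T·r/J = 1.020e6 × 0.217 / 2.620×10^-3 = 8.467×10^7 Pa.

84700 kPa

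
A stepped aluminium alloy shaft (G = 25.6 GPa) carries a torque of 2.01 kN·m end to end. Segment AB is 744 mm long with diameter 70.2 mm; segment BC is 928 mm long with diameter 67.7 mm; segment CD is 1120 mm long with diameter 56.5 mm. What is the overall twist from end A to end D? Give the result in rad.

J_AB = π(0.0702)⁴/32 = 2.38×10^-6 m⁴; J_BC = π(0.0677)⁴/32 = 2.06×10^-6 m⁴; J_CD = π(0.0565)⁴/32 = 1.00×10^-6 m⁴.
θ = (T/G)·Σ L_i/J_i = (2010/25.6×10⁹)·(0.744/2.38×10^-6 + 0.928/2.06×10^-6 + 1.12/1.00×10^-6) = 0.1477 rad.

0.148 rad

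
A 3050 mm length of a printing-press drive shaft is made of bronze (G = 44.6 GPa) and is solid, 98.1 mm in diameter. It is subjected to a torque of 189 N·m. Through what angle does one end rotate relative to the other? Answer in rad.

J = πd⁴/32 = π(0.0981)⁴/32 = 9.092×10^-6 m⁴.
θ = T·L/(G·J) = 189.0 × 3.05 / (44.6×10⁹ × 9.092×10^-6) = 1.422×10^-3 rad.

0.00142 rad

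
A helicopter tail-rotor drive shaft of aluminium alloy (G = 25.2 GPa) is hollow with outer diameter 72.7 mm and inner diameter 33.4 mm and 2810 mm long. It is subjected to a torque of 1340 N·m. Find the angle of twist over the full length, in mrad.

57.0 mrad

J = π(d_o⁴ − d_i⁴)/32 = π(0.0727⁴ − 0.0334⁴)/32 = 2.620×10^-6 m⁴.
θ = T·L/(G·J) = 1340 × 2.81 / (25.2×10⁹ × 2.620×10^-6) = 0.05702 rad.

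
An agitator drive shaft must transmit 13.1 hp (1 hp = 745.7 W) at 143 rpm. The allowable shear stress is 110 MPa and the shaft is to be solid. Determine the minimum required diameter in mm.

31.1 mm

ω = 2π·143/60 = 14.97 rad/s, so T = P/ω = 13.1×745.7 / 14.97 = 652.3 N·m.
For a solid shaft τ_max = 16T/(πd³), so d = (16T/(π τ_allow))^(1/3) = (16·652.3/(π·1.10×10^8))^(1/3) = 0.03114 m.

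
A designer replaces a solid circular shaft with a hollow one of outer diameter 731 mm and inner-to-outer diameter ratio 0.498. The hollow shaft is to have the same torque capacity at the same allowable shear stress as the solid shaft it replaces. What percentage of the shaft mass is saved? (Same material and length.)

Equal τ_max and T ⇒ the solid shaft needs d_s³ = d_o³(1−k⁴), so d_s = 731·(1−0.498⁴)^(1/3) = 715.7 mm.
Area ratio A_h/A_s = d_o²(1−k²)/d_s² = (1−k²)/(1−k⁴)^(2/3) = 0.7845.
Mass saving = 1 − 0.7845 = 21.5 %.

21.5 %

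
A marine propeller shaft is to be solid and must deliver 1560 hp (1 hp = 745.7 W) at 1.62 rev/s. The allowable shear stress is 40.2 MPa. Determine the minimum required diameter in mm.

244 mm

ω = 2π·1.62 = 10.18 rad/s, so T = P/ω = 1560×745.7 / 10.18 = 114300 N·m.
For a solid shaft τ_max = 16T/(πd³), so d = (16T/(π τ_allow))^(1/3) = (16·114300/(π·4.02×10^7))^(1/3) = 0.2437 m.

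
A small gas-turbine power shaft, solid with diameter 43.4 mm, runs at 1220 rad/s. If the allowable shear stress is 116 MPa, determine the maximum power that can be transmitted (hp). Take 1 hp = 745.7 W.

3050 hp

J = πd⁴/32 = π(0.0434)⁴/32 = 3.483×10^-7 m⁴.
T_max = τ_allow·J/r = 1.16×10^8 × 3.483×10^-7 / 0.0217 = 1862 N·m.
ω = 1220 rad/s, so P_max = T_max·ω = 2.272×10^6 W.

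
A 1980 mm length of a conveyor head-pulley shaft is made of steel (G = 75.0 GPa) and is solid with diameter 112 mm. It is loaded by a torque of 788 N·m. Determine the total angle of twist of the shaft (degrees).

0.0772°

J = πd⁴/32 = π(0.112)⁴/32 = 1.545×10^-5 m⁴.
θ = T·L/(G·J) = 788.0 × 1.98 / (75.0×10⁹ × 1.545×10^-5) = 1.347×10^-3 rad.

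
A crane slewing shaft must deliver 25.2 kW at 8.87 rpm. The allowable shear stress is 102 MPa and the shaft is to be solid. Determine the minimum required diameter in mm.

ω = 2π·8.87/60 = 0.9289 rad/s, so T = P/ω = 25.2×10³ / 0.9289 = 27130 N·m.
For a solid shaft τ_max = 16T/(πd³), so d = (16T/(π τ_allow))^(1/3) = (16·27130/(π·1.02×10^8))^(1/3) = 0.1106 m.

111 mm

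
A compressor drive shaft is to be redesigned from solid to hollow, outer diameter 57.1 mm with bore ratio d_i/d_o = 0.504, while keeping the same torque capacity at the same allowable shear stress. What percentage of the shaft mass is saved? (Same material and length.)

Equal τ_max and T ⇒ the solid shaft needs d_s³ = d_o³(1−k⁴), so d_s = 57.1·(1−0.504⁴)^(1/3) = 55.84 mm.
Area ratio A_h/A_s = d_o²(1−k²)/d_s² = (1−k²)/(1−k⁴)^(2/3) = 0.7799.
Mass saving = 1 − 0.7799 = 22.0 %.

22.0 %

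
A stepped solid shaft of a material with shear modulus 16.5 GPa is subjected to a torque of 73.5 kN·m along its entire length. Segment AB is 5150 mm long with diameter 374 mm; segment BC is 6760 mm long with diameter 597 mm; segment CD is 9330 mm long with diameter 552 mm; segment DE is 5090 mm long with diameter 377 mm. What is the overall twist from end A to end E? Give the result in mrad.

30.4 mrad

J_AB = π(0.374)⁴/32 = 1.92×10^-3 m⁴; J_BC = π(0.597)⁴/32 = 0.0125 m⁴; J_CD = π(0.552)⁴/32 = 9.11×10^-3 m⁴; J_DE = π(0.377)⁴/32 = 1.98×10^-3 m⁴.
θ = (T/G)·Σ L_i/J_i = (73500/16.5×10⁹)·(5.15/1.92×10^-3 + 6.76/0.0125 + 9.33/9.11×10^-3 + 5.09/1.98×10^-3) = 0.03035 rad.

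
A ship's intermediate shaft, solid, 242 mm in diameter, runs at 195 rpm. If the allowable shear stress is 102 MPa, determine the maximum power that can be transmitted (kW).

5800 kW

J = πd⁴/32 = π(0.242)⁴/32 = 3.367×10^-4 m⁴.
T_max = τ_allow·J/r = 1.02×10^8 × 3.367×10^-4 / 0.121 = 283800 N·m.
ω = 2π·195/60 = 20.42 rad/s, so P_max = T_max·ω = 5.796×10^6 W.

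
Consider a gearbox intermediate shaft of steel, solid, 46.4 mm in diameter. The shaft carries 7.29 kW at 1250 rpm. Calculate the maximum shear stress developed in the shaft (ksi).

ω = 2π·1250/60 = 130.9 rad/s, so T = P/ω = 7.29×10³ / 130.9 = 55.69 N·m.
J = πd⁴/32 = π(0.0464)⁴/32 = 4.551×10^-7 m⁴.
τ_max = T·r/J = 55.69 × 0.0232 / 4.551×10^-7 = 2.839×10^6 Pa.

0.412 ksi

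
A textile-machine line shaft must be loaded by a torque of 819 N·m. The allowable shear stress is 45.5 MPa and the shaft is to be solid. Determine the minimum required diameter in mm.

For a solid shaft τ_max = 16T/(πd³), so d = (16T/(π τ_allow))^(1/3) = (16·819.0/(π·4.55×10^7))^(1/3) = 0.04509 m.

45.1 mm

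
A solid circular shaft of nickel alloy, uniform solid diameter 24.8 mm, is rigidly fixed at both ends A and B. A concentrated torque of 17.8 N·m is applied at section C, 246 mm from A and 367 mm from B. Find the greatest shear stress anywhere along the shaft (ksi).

0.516 ksi

With uniform GJ and both ends fixed, compatibility θ_AC = θ_CB gives T_A·a = T_B·b, together with T_A + T_B = T₀.
T_A = T₀·b/(a+b) = 17.80·367/613.0 = 10.66 N·m; T_B = 7.143 N·m.
τ in each portion: τ_AC = 3.56×10^6 Pa, τ_CB = 2.39×10^6 Pa; maximum is in AC.
τ_max = T_AC·r/J = 10.66·0.0124/3.71×10^-8 = 3.558×10^6 Pa.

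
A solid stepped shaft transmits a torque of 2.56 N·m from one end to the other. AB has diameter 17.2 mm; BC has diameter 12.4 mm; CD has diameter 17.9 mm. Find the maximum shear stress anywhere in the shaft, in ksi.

0.992 ksi

Under the same torque, τ_max = 16T/(πd³) is largest where d is smallest — segment BC (d = 12.4 mm).
τ_max = 16·2.560/(π·(0.0124)³) = 6.838×10^6 Pa.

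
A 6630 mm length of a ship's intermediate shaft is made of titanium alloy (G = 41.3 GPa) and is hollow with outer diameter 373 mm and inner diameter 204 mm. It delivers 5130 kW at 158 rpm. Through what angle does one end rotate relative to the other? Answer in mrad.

28.8 mrad

ω = 2π·158/60 = 16.55 rad/s, so T = P/ω = 5130×10³ / 16.55 = 310000 N·m.
J = π(d_o⁴ − d_i⁴)/32 = π(0.373⁴ − 0.204⁴)/32 = 1.730×10^-3 m⁴.
θ = T·L/(G·J) = 310000 × 6.63 / (41.3×10⁹ × 1.730×10^-3) = 0.02877 rad.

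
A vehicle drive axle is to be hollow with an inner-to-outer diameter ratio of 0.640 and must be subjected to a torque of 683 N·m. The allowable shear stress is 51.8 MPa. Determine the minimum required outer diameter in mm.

For a hollow shaft with d_i/d_o = 0.640: τ_max = 16T/(π d_o³ (1−k⁴)), so d_o = [16T/(π τ_allow (1−k⁴))]^(1/3) = [16·683.0/(π·5.18×10^7·0.8322)]^(1/3) = 0.04321 m.

43.2 mm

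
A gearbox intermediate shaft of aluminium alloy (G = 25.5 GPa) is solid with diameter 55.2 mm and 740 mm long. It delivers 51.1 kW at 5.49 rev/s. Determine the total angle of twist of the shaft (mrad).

47.2 mrad

ω = 2π·5.49 = 34.49 rad/s, so T = P/ω = 51.1×10³ / 34.49 = 1481 N·m.
J = πd⁴/32 = π(0.0552)⁴/32 = 9.115×10^-7 m⁴.
θ = T·L/(G·J) = 1481 × 0.740 / (25.5×10⁹ × 9.115×10^-7) = 0.04716 rad.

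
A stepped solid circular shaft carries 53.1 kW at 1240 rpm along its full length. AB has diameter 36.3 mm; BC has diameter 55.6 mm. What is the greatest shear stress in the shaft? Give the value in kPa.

ω = 2π·1240/60 = 129.9 rad/s, so T = P/ω = 53.1×10³ / 129.9 = 408.9 N·m.
Under the same torque, τ_max = 16T/(πd³) is largest where d is smallest — segment AB (d = 36.3 mm).
τ_max = 16·408.9/(π·(0.0363)³) = 4.354×10^7 Pa.

43500 kPa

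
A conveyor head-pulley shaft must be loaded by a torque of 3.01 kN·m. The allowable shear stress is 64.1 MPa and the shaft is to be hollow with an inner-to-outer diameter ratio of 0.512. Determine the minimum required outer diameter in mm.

63.6 mm

For a hollow shaft with d_i/d_o = 0.512: τ_max = 16T/(π d_o³ (1−k⁴)), so d_o = [16T/(π τ_allow (1−k⁴))]^(1/3) = [16·3010/(π·6.41×10^7·0.9313)]^(1/3) = 0.06356 m.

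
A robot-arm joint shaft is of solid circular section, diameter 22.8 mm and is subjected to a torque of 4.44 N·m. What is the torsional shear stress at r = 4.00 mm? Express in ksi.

0.0971 ksi

J = πd⁴/32 = π(0.0228)⁴/32 = 2.653×10^-8 m⁴.
Shear stress varies linearly with radius: τ = T·r/J = 4.440 × 0.00400 / 2.653×10^-8 = 6.694×10^5 Pa.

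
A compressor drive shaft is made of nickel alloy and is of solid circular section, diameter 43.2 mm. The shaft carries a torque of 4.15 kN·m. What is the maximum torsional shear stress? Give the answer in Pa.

2.62e8 Pa

J = πd⁴/32 = π(0.0432)⁴/32 = 3.419×10^-7 m⁴.
τ_max = T·r/J = 4150 × 0.0216 / 3.419×10^-7 = 2.622×10^8 Pa.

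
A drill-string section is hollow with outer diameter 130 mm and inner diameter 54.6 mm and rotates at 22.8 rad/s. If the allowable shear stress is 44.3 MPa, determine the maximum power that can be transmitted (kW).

422 kW

J = π(d_o⁴ − d_i⁴)/32 = π(0.130⁴ − 0.0546⁴)/32 = 2.717×10^-5 m⁴.
T_max = τ_allow·J/r = 4.43×10^7 × 2.717×10^-5 / 0.0650 = 18520 N·m.
ω = 22.8 rad/s, so P_max = T_max·ω = 4.222×10^5 W.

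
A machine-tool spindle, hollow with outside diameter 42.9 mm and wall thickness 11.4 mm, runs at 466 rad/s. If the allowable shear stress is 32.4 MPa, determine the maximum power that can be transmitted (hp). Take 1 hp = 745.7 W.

J = π(d_o⁴ − d_i⁴)/32 = π(0.0429⁴ − 0.0201⁴)/32 = 3.165×10^-7 m⁴.
T_max = τ_allow·J/r = 3.24×10^7 × 3.165×10^-7 / 0.0215 = 478.1 N·m.
ω = 466 rad/s, so P_max = T_max·ω = 2.228×10^5 W.

299 hp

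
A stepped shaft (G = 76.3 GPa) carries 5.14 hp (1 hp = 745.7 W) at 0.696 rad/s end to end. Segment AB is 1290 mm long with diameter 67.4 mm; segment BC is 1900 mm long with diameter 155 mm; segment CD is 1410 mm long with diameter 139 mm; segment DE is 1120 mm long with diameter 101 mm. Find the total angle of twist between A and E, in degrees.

3.38°

ω = 0.696 rad/s, so T = P/ω = 5.14×745.7 / 0.6960 = 5507 N·m.
J_AB = π(0.0674)⁴/32 = 2.03×10^-6 m⁴; J_BC = π(0.155)⁴/32 = 5.67×10^-5 m⁴; J_CD = π(0.139)⁴/32 = 3.66×10^-5 m⁴; J_DE = π(0.101)⁴/32 = 1.02×10^-5 m⁴.
θ = (T/G)·Σ L_i/J_i = (5507/76.3×10⁹)·(1.29/2.03×10^-6 + 1.90/5.67×10^-5 + 1.41/3.66×10^-5 + 1.12/1.02×10^-5) = 0.05907 rad.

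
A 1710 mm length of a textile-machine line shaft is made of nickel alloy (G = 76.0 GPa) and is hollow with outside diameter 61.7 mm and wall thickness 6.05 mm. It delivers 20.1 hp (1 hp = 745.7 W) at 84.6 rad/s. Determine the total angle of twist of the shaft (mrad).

4.81 mrad

ω = 84.6 rad/s, so T = P/ω = 20.1×745.7 / 84.60 = 177.2 N·m.
J = π(d_o⁴ − d_i⁴)/32 = π(0.0617⁴ − 0.0496⁴)/32 = 8.286×10^-7 m⁴.
θ = T·L/(G·J) = 177.2 × 1.71 / (76.0×10⁹ × 8.286×10^-7) = 4.811×10^-3 rad.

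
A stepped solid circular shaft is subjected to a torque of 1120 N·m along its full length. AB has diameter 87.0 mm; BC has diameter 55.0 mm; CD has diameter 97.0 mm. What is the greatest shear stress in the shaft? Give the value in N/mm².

34.3 N/mm²

Under the same torque, τ_max = 16T/(πd³) is largest where d is smallest — segment BC (d = 55.0 mm).
τ_max = 16·1120/(π·(0.0550)³) = 3.428×10^7 Pa.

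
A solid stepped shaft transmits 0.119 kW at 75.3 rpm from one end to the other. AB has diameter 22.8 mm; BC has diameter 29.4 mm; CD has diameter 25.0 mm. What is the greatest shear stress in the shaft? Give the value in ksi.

0.941 ksi

ω = 2π·75.3/60 = 7.885 rad/s, so T = P/ω = 0.119×10³ / 7.885 = 15.09 N·m.
Under the same torque, τ_max = 16T/(πd³) is largest where d is smallest — segment AB (d = 22.8 mm).
τ_max = 16·15.09/(π·(0.0228)³) = 6.485×10^6 Pa.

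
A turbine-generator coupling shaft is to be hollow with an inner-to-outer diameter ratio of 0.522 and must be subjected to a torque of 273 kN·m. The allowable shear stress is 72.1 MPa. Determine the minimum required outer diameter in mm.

For a hollow shaft with d_i/d_o = 0.522: τ_max = 16T/(π d_o³ (1−k⁴)), so d_o = [16T/(π τ_allow (1−k⁴))]^(1/3) = [16·273000/(π·7.21×10^7·0.9258)]^(1/3) = 0.2751 m.

275 mm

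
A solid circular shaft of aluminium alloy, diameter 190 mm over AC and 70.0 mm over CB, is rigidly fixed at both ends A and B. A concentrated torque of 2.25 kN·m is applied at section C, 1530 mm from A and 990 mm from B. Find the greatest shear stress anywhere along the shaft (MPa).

Compatibility: T_A·a/J_AC = T_B·b/J_CB with T_A + T_B = T₀.
J_AC = 1.28×10^-4 m⁴, J_CB = 2.36×10^-6 m⁴, so T_A = T₀·(J_AC/a)/((J_AC/a)+(J_CB/b)) = 2188 N·m, T_B = 62.29 N·m.
τ in each portion: τ_AC = 1.62×10^6 Pa, τ_CB = 9.25×10^5 Pa; maximum is in AC.
τ_max = T_AC·r/J = 2188·0.0950/1.28×10^-4 = 1.624×10^6 Pa.

1.62 MPa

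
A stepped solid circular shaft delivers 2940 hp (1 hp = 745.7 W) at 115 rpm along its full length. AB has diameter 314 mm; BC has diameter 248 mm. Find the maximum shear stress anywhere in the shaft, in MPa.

60.8 MPa

ω = 2π·115/60 = 12.04 rad/s, so T = P/ω = 2940×745.7 / 12.04 = 182000 N·m.
Under the same torque, τ_max = 16T/(πd³) is largest where d is smallest — segment BC (d = 248 mm).
τ_max = 16·182000/(π·(0.248)³) = 6.079×10^7 Pa.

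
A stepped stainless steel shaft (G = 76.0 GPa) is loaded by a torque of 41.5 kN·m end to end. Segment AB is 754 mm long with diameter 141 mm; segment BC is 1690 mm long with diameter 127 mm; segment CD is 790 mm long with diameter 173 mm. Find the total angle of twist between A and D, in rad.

J_AB = π(0.141)⁴/32 = 3.88×10^-5 m⁴; J_BC = π(0.127)⁴/32 = 2.55×10^-5 m⁴; J_CD = π(0.173)⁴/32 = 8.79×10^-5 m⁴.
θ = (T/G)·Σ L_i/J_i = (41500/76.0×10⁹)·(0.754/3.88×10^-5 + 1.69/2.55×10^-5 + 0.790/8.79×10^-5) = 0.05165 rad.

0.0516 rad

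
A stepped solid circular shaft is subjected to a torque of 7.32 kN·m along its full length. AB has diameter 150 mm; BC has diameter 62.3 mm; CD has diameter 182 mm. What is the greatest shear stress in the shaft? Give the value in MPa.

154 MPa

Under the same torque, τ_max = 16T/(πd³) is largest where d is smallest — segment BC (d = 62.3 mm).
τ_max = 16·7320/(π·(0.0623)³) = 1.542×10^8 Pa.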